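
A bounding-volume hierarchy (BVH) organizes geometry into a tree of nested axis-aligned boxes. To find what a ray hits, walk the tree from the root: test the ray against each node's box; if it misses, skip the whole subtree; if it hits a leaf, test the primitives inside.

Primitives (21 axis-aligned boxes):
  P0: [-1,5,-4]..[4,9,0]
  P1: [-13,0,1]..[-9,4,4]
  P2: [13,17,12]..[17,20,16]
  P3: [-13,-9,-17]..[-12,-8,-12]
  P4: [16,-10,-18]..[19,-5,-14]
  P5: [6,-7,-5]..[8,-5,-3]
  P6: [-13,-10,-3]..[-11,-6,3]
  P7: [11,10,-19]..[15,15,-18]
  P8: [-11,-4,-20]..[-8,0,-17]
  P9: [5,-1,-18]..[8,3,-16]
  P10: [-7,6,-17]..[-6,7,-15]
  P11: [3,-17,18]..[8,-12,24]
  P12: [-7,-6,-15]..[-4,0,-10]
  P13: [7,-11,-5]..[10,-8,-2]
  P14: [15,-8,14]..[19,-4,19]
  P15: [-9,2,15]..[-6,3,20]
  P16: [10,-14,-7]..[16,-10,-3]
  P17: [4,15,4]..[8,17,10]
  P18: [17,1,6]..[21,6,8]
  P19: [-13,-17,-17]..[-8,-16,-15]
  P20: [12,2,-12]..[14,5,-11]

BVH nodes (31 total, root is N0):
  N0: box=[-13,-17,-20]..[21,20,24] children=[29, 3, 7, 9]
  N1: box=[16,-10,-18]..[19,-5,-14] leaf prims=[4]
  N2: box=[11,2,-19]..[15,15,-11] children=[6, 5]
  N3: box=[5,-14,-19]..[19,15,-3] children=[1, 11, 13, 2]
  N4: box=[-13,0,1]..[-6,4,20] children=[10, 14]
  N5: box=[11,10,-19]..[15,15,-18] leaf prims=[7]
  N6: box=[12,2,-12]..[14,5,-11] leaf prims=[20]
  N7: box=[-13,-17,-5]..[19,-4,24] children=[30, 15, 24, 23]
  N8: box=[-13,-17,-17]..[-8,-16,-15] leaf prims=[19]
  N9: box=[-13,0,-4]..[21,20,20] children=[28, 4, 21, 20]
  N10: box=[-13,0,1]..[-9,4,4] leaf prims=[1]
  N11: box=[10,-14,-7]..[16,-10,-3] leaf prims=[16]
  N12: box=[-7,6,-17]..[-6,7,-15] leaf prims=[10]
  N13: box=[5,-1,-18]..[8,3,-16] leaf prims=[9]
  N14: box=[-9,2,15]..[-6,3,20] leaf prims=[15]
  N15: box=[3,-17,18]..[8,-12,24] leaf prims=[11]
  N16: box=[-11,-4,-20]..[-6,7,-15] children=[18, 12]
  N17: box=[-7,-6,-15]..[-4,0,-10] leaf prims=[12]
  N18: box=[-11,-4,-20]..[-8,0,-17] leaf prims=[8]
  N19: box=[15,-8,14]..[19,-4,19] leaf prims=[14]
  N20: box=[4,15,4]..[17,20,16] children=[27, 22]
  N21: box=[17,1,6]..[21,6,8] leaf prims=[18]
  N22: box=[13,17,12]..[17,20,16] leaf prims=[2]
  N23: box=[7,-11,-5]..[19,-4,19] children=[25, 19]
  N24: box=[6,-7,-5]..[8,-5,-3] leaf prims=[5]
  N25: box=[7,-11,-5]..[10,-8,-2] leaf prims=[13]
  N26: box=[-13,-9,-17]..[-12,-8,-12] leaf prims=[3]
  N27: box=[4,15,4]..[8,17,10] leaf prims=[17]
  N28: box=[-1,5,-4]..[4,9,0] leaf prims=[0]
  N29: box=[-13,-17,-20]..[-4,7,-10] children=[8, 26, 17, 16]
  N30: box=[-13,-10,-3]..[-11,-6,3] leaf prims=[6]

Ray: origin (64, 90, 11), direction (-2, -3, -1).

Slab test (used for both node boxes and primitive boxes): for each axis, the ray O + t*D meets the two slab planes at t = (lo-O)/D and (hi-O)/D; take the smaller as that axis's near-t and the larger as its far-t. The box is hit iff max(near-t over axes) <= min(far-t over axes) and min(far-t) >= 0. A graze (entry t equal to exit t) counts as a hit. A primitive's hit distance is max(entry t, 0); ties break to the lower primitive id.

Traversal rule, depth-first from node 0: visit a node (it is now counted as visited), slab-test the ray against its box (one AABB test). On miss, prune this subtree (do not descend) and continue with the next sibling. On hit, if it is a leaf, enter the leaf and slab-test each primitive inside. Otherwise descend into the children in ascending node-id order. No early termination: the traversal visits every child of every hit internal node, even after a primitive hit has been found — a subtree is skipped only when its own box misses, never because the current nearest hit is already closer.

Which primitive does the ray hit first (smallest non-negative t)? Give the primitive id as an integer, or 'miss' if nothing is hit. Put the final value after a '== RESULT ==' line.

Walk:
N0 x:[43/2,77/2] y:[70/3,107/3] z:[-13,31] -> hit [70/3,31], descend [3, 7, 9, 29]
  N3 x:[45/2,59/2] y:[25,104/3] z:[14,30] -> hit [25,59/2], descend [1, 2, 11, 13]
    N1 x:[45/2,24] y:[95/3,100/3] z:[25,29] -> miss, prune
    N2 x:[49/2,53/2] y:[25,88/3] z:[22,30] -> hit [25,53/2], descend [5, 6]
      N5 x:[49/2,53/2] y:[25,80/3] z:[29,30] -> miss, prune
      N6 x:[25,26] y:[85/3,88/3] z:[22,23] -> miss, prune
    N11 x:[24,27] y:[100/3,104/3] z:[14,18] -> miss, prune
    N13 x:[28,59/2] y:[29,91/3] z:[27,29] -> hit [29,29] leaf, test {P9@t=29}
  N7 x:[45/2,77/2] y:[94/3,107/3] z:[-13,16] -> miss, prune
  N9 x:[43/2,77/2] y:[70/3,30] z:[-9,15] -> miss, prune
  N29 x:[34,77/2] y:[83/3,107/3] z:[21,31] -> miss, prune

Visited [0, 3, 1, 2, 5, 6, 11, 13, 7, 9, 29]. Tests: 11 box, 1 leaf. Nearest: P9.

== RESULT ==
9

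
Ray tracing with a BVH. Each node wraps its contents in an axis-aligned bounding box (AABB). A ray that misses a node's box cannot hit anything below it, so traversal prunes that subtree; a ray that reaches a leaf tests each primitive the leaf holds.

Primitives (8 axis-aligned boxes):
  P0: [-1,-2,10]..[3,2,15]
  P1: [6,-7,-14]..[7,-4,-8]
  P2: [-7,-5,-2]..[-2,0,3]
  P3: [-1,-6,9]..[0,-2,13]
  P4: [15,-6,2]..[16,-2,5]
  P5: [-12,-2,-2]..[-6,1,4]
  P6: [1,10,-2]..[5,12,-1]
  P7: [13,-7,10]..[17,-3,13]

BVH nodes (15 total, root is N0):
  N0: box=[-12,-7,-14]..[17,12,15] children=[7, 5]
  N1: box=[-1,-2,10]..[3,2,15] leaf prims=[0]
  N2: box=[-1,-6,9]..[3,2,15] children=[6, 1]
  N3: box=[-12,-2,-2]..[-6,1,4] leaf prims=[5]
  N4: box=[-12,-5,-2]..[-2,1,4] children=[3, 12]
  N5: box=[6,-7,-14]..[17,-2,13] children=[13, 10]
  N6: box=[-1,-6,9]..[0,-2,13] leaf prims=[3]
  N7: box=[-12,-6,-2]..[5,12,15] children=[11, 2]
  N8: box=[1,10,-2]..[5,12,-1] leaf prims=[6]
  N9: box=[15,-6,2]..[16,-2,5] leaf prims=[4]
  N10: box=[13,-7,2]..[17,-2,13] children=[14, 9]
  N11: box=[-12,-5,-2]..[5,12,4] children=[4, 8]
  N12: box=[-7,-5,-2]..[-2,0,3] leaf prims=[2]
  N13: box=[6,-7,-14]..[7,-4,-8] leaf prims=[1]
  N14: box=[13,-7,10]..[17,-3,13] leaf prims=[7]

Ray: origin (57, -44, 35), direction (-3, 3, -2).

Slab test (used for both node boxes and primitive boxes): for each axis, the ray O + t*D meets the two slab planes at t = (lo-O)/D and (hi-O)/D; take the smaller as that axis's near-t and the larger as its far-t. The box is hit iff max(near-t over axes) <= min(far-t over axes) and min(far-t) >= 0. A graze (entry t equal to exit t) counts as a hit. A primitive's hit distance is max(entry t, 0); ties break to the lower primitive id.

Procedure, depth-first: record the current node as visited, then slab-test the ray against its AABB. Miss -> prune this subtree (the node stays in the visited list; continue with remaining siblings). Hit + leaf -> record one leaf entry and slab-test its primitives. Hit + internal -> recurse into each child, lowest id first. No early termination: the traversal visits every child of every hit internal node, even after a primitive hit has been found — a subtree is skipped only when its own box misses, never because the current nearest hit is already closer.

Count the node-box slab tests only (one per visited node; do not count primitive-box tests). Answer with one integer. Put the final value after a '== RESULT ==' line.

Walk:
N0 x:[40/3,23] y:[37/3,56/3] z:[10,49/2] -> hit [40/3,56/3], descend [5, 7]
  N5 x:[40/3,17] y:[37/3,14] z:[11,49/2] -> hit [40/3,14], descend [10, 13]
    N10 x:[40/3,44/3] y:[37/3,14] z:[11,33/2] -> hit [40/3,14], descend [9, 14]
      N9 x:[41/3,14] y:[38/3,14] z:[15,33/2] -> miss, prune
      N14 x:[40/3,44/3] y:[37/3,41/3] z:[11,25/2] -> miss, prune
    N13 x:[50/3,17] y:[37/3,40/3] z:[43/2,49/2] -> miss, prune
  N7 x:[52/3,23] y:[38/3,56/3] z:[10,37/2] -> hit [52/3,37/2], descend [2, 11]
    N2 x:[18,58/3] y:[38/3,46/3] z:[10,13] -> miss, prune
    N11 x:[52/3,23] y:[13,56/3] z:[31/2,37/2] -> hit [52/3,37/2], descend [4, 8]
      N4 x:[59/3,23] y:[13,15] z:[31/2,37/2] -> miss, prune
      N8 x:[52/3,56/3] y:[18,56/3] z:[18,37/2] -> hit [18,37/2] leaf, test {P6@t=18}

Summary -> nodes [0, 5, 10, 9, 14, 13, 7, 2, 11, 4, 8]; box-tests=11; leaf-entries=1; first=P6

== RESULT ==
11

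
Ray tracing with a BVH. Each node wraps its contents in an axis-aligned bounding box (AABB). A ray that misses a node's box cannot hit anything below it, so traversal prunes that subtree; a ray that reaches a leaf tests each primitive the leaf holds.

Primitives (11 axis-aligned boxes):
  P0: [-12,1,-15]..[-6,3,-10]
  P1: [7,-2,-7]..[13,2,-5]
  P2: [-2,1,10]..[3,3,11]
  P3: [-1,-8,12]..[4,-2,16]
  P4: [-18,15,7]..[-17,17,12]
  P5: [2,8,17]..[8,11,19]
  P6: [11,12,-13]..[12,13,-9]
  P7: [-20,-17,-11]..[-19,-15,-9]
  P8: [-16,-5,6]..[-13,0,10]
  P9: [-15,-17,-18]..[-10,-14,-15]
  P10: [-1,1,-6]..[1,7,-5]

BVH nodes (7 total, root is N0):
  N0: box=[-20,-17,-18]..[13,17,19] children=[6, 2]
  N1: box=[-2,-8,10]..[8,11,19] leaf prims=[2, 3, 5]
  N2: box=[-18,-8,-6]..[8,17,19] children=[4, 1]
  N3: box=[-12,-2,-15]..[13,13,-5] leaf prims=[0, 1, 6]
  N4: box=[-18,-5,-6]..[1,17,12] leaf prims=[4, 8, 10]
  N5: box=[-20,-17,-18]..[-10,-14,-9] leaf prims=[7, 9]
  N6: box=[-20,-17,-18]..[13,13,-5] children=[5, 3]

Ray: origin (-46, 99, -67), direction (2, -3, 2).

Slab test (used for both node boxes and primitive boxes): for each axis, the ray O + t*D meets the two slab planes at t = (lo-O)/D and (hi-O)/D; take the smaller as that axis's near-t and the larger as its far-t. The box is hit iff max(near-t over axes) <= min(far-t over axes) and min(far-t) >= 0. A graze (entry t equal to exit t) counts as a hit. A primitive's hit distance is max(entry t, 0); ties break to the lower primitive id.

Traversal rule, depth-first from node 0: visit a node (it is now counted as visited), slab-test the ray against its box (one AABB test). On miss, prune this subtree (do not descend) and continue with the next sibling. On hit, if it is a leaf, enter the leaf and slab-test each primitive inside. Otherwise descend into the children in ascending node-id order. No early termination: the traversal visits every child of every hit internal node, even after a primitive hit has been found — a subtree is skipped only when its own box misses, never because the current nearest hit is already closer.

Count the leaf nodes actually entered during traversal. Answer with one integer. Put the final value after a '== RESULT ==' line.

Trace the traversal:
N0 x:[13,59/2] y:[82/3,116/3] z:[49/2,43] -> hit [82/3,59/2], descend [2, 6]
  N2 x:[14,27] y:[82/3,107/3] z:[61/2,43] -> miss, prune
  N6 x:[13,59/2] y:[86/3,116/3] z:[49/2,31] -> hit [86/3,59/2], descend [3, 5]
    N3 x:[17,59/2] y:[86/3,101/3] z:[26,31] -> hit [86/3,59/2] leaf, test {P0(miss), P1(miss), P6@t=86/3}
    N5 x:[13,18] y:[113/3,116/3] z:[49/2,29] -> miss, prune

order=[0, 2, 6, 3, 5]  |boxes|=5  |leaves|=1  hit=P6

== RESULT ==
1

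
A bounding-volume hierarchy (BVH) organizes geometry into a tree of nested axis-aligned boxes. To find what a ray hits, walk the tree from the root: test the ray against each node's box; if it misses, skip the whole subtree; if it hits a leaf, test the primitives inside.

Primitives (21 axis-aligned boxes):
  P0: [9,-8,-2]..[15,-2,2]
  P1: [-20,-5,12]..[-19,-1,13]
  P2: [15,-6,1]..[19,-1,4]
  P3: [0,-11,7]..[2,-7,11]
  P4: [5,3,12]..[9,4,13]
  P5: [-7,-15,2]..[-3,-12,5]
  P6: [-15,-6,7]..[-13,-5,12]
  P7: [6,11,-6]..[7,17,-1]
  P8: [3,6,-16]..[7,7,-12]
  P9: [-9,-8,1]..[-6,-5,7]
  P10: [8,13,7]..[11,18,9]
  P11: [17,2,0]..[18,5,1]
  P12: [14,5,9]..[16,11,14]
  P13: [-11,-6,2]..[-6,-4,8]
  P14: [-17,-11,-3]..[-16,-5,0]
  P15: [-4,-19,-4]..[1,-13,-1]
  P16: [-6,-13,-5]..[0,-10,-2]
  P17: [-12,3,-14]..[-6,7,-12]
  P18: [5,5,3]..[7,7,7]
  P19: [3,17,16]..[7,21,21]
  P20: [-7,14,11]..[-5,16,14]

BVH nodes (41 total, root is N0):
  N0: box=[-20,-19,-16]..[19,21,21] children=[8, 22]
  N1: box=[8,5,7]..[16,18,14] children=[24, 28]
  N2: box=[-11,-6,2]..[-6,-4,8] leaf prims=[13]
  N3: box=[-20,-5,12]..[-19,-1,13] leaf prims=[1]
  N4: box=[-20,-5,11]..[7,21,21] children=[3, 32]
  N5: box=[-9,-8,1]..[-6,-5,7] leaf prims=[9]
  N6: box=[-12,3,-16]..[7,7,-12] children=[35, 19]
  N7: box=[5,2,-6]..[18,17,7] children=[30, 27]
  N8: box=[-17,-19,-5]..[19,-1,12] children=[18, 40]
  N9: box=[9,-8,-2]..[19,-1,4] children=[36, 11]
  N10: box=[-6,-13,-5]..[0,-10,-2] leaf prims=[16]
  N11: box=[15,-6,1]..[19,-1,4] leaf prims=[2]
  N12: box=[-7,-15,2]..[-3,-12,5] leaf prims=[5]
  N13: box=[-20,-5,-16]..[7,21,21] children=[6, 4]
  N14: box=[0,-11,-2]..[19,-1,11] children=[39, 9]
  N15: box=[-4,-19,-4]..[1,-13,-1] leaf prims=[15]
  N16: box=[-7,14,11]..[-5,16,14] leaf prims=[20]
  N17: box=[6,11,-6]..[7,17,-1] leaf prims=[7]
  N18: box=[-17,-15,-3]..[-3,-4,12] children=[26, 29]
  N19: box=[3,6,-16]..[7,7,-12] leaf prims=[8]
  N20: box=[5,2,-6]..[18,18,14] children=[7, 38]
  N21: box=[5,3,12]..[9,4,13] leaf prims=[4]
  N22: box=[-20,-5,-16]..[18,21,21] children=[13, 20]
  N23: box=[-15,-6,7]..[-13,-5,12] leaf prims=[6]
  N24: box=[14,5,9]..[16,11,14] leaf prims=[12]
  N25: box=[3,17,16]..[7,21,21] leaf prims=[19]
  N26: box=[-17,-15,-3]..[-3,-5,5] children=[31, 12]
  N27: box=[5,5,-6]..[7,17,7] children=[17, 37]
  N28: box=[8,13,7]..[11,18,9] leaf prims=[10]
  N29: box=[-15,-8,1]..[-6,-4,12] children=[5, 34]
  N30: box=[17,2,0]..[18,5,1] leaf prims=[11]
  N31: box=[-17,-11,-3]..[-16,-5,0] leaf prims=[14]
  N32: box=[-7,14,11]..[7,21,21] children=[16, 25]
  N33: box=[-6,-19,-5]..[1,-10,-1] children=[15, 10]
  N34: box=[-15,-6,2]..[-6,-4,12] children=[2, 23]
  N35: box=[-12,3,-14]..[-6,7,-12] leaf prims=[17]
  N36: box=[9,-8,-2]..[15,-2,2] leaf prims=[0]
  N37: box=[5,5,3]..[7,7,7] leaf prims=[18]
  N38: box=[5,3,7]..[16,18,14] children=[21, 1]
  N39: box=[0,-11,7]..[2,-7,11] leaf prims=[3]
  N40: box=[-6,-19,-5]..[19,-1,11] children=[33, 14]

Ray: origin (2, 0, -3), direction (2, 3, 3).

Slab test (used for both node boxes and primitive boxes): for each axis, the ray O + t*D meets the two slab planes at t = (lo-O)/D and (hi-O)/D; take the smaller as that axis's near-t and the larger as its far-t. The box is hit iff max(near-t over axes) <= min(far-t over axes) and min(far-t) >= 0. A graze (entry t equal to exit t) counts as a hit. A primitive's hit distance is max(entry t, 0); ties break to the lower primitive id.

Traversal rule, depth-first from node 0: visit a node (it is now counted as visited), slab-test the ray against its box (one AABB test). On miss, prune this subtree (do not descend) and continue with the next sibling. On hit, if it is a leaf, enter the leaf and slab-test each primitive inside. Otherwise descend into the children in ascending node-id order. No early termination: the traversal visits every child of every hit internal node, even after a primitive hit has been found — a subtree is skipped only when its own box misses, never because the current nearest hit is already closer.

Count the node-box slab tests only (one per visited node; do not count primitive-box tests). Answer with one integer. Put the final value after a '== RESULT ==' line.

Walk:
N0 x:[-11,17/2] y:[-19/3,7] z:[-13/3,8] -> hit [-13/3,7], descend [8, 22]
  N8 x:[-19/2,17/2] y:[-19/3,-1/3] z:[-2/3,5] -> miss, prune
  N22 x:[-11,8] y:[-5/3,7] z:[-13/3,8] -> hit [-5/3,7], descend [13, 20]
    N13 x:[-11,5/2] y:[-5/3,7] z:[-13/3,8] -> hit [-5/3,5/2], descend [4, 6]
      N4 x:[-11,5/2] y:[-5/3,7] z:[14/3,8] -> miss, prune
      N6 x:[-7,5/2] y:[1,7/3] z:[-13/3,-3] -> miss, prune
    N20 x:[3/2,8] y:[2/3,6] z:[-1,17/3] -> hit [3/2,17/3], descend [7, 38]
      N7 x:[3/2,8] y:[2/3,17/3] z:[-1,10/3] -> hit [3/2,10/3], descend [27, 30]
        N27 x:[3/2,5/2] y:[5/3,17/3] z:[-1,10/3] -> hit [5/3,5/2], descend [17, 37]
          N17 x:[2,5/2] y:[11/3,17/3] z:[-1,2/3] -> miss, prune
          N37 x:[3/2,5/2] y:[5/3,7/3] z:[2,10/3] -> hit [2,7/3] leaf, test {P18@t=2}
        N30 x:[15/2,8] y:[2/3,5/3] z:[1,4/3] -> miss, prune
      N38 x:[3/2,7] y:[1,6] z:[10/3,17/3] -> hit [10/3,17/3], descend [1, 21]
        N1 x:[3,7] y:[5/3,6] z:[10/3,17/3] -> hit [10/3,17/3], descend [24, 28]
          N24 x:[6,7] y:[5/3,11/3] z:[4,17/3] -> miss, prune
          N28 x:[3,9/2] y:[13/3,6] z:[10/3,4] -> miss, prune
        N21 x:[3/2,7/2] y:[1,4/3] z:[5,16/3] -> miss, prune

17 AABB tests over nodes [0, 8, 22, 13, 4, 6, 20, 7, 27, 17, 37, 30, 38, 1, 24, 28, 21]; 1 leaf entered; closest P18.

== RESULT ==
17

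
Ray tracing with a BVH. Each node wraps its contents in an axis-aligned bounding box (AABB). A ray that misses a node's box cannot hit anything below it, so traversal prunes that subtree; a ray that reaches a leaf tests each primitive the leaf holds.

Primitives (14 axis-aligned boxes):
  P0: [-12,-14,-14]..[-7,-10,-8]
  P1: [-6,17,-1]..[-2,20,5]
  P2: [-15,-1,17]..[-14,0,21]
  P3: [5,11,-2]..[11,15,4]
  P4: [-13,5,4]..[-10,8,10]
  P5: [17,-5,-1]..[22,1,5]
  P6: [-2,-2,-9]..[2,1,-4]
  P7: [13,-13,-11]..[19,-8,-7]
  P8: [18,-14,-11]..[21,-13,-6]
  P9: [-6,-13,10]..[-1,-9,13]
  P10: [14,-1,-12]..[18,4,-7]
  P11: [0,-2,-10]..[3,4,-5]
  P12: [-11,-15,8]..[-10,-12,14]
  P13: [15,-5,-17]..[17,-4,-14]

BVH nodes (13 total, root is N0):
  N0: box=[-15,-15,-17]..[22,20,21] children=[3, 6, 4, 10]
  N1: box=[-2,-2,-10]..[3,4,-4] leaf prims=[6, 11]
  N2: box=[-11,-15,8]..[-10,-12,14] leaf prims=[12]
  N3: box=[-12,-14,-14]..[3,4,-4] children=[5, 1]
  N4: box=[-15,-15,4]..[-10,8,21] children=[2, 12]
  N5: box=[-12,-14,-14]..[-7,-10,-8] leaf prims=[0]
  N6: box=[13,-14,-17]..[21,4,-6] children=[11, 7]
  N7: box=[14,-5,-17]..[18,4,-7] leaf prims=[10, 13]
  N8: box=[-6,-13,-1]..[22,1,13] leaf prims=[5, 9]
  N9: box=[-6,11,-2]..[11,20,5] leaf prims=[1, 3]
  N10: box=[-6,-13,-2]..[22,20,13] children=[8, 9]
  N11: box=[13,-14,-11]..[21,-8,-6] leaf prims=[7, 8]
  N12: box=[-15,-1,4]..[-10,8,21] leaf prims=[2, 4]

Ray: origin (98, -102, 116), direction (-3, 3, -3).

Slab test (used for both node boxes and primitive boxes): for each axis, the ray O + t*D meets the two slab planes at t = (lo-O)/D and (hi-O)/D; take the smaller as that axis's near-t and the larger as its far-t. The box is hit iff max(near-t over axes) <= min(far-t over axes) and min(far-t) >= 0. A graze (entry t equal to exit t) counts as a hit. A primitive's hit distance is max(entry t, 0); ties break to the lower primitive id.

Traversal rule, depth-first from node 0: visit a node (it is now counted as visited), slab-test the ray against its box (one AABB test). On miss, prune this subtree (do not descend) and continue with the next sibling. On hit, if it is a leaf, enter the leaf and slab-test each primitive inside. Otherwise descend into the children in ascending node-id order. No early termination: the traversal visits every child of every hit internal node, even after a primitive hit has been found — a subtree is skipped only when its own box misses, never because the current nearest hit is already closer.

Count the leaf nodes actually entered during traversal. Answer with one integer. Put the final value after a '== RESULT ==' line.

Walk:
N0 x:[76/3,113/3] y:[29,122/3] z:[95/3,133/3] -> hit [95/3,113/3], descend [3, 4, 6, 10]
  N3 x:[95/3,110/3] y:[88/3,106/3] z:[40,130/3] -> miss, prune
  N4 x:[36,113/3] y:[29,110/3] z:[95/3,112/3] -> hit [36,110/3], descend [2, 12]
    N2 x:[36,109/3] y:[29,30] z:[34,36] -> miss, prune
    N12 x:[36,113/3] y:[101/3,110/3] z:[95/3,112/3] -> hit [36,110/3] leaf, test {P2(miss), P4@t=36}
  N6 x:[77/3,85/3] y:[88/3,106/3] z:[122/3,133/3] -> miss, prune
  N10 x:[76/3,104/3] y:[89/3,122/3] z:[103/3,118/3] -> hit [103/3,104/3], descend [8, 9]
    N8 x:[76/3,104/3] y:[89/3,103/3] z:[103/3,39] -> hit [103/3,103/3] leaf, test {P5(miss), P9(miss)}
    N9 x:[29,104/3] y:[113/3,122/3] z:[37,118/3] -> miss, prune

Summary -> nodes [0, 3, 4, 2, 12, 6, 10, 8, 9]; box-tests=9; leaf-entries=2; first=P4

== RESULT ==
2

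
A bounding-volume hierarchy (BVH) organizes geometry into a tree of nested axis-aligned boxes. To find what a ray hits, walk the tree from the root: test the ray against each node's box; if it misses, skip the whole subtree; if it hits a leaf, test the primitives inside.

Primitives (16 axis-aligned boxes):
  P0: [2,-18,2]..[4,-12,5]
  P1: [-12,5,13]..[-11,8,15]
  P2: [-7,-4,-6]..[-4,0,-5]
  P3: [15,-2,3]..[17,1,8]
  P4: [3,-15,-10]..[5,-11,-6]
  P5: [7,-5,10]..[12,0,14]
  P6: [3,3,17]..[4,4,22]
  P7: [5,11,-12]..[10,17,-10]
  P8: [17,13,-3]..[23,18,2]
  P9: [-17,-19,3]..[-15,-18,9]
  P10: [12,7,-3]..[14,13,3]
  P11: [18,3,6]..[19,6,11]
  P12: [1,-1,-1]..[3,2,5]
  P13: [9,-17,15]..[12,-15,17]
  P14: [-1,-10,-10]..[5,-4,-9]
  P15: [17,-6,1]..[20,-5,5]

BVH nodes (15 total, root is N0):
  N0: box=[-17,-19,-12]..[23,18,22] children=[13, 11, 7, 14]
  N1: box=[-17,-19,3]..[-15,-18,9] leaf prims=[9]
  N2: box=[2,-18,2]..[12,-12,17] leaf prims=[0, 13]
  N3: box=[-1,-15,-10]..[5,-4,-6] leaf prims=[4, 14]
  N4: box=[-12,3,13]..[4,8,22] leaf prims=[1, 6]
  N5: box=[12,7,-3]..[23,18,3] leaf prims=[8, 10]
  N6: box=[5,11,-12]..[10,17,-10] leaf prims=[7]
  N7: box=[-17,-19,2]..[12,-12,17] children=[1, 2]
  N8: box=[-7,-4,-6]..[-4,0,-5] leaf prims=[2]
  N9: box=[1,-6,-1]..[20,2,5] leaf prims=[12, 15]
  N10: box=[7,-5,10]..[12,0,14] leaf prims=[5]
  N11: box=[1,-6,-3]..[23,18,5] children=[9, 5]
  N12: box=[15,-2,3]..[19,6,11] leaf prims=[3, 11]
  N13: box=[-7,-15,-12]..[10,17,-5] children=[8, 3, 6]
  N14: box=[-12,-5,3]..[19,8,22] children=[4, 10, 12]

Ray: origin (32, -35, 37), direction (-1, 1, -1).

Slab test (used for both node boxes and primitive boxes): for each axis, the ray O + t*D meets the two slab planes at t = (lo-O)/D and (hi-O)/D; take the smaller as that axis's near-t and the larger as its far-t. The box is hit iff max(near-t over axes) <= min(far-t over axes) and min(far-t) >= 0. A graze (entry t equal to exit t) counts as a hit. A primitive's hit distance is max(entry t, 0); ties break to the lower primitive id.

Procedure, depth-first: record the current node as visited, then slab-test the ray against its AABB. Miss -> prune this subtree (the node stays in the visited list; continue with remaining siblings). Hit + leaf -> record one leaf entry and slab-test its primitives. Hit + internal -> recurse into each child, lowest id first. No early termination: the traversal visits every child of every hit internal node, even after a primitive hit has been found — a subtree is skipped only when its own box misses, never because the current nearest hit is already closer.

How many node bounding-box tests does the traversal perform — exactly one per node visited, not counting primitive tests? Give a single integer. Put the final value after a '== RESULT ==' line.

Trace the traversal:
N0 x:[9,49] y:[16,53] z:[15,49] -> hit [16,49], descend [7, 11, 13, 14]
  N7 x:[20,49] y:[16,23] z:[20,35] -> hit [20,23], descend [1, 2]
    N1 x:[47,49] y:[16,17] z:[28,34] -> miss, prune
    N2 x:[20,30] y:[17,23] z:[20,35] -> hit [20,23] leaf, test {P0(miss), P13@t=20}
  N11 x:[9,31] y:[29,53] z:[32,40] -> miss, prune
  N13 x:[22,39] y:[20,52] z:[42,49] -> miss, prune
  N14 x:[13,44] y:[30,43] z:[15,34] -> hit [30,34], descend [4, 10, 12]
    N4 x:[28,44] y:[38,43] z:[15,24] -> miss, prune
    N10 x:[20,25] y:[30,35] z:[23,27] -> miss, prune
    N12 x:[13,17] y:[33,41] z:[26,34] -> miss, prune

10 AABB tests over nodes [0, 7, 1, 2, 11, 13, 14, 4, 10, 12]; 1 leaf entered; closest P13.

== RESULT ==
10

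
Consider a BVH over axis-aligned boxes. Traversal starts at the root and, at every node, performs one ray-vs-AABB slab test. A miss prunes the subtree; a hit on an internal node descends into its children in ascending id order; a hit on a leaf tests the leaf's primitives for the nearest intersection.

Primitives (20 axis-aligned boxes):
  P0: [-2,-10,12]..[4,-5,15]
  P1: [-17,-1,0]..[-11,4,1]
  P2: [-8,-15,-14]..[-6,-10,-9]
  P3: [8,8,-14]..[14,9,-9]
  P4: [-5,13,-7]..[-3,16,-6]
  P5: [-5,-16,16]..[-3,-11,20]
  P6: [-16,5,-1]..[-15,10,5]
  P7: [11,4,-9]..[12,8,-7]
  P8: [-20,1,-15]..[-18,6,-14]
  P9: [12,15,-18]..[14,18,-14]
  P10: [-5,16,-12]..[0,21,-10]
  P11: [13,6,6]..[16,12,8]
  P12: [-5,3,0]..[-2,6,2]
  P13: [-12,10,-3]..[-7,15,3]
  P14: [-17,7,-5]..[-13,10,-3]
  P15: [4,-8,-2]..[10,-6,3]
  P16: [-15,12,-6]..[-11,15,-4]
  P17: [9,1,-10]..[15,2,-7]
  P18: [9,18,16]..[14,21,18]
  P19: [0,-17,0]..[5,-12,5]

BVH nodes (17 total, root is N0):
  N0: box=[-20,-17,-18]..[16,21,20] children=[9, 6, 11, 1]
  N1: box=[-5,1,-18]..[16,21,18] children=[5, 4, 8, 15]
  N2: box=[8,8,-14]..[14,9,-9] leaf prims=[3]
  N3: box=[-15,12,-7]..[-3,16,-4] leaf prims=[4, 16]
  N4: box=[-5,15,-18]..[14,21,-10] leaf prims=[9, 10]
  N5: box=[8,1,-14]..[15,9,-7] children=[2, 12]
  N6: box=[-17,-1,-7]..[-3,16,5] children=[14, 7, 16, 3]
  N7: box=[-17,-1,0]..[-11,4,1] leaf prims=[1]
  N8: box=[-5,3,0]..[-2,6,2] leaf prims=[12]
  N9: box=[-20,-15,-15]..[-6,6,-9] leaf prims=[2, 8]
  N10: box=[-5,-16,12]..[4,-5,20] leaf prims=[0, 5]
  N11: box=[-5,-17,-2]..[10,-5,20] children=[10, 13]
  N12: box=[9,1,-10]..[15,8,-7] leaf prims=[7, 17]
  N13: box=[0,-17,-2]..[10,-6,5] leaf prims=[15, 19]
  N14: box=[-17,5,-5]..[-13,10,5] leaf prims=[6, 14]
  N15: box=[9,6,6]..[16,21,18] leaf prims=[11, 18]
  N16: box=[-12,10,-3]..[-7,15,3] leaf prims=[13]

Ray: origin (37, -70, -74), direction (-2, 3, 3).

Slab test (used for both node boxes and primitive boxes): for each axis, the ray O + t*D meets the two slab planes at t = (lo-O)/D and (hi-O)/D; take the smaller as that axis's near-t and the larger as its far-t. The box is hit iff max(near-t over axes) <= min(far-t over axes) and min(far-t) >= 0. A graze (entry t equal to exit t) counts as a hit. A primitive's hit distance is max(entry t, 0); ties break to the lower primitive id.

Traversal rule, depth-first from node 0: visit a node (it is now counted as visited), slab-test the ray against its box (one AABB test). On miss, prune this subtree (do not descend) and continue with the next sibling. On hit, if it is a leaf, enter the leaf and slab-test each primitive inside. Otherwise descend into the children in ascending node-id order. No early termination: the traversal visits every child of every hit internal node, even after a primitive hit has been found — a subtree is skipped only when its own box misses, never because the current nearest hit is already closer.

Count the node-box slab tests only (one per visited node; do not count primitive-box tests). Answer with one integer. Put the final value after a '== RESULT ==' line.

Walk:
N0 x:[21/2,57/2] y:[53/3,91/3] z:[56/3,94/3] -> hit [56/3,57/2], descend [1, 6, 9, 11]
  N1 x:[21/2,21] y:[71/3,91/3] z:[56/3,92/3] -> miss, prune
  N6 x:[20,27] y:[23,86/3] z:[67/3,79/3] -> hit [23,79/3], descend [3, 7, 14, 16]
    N3 x:[20,26] y:[82/3,86/3] z:[67/3,70/3] -> miss, prune
    N7 x:[24,27] y:[23,74/3] z:[74/3,25] -> hit [74/3,74/3] leaf, test {P1@t=74/3}
    N14 x:[25,27] y:[25,80/3] z:[23,79/3] -> hit [25,79/3] leaf, test {P6@t=26, P14(miss)}
    N16 x:[22,49/2] y:[80/3,85/3] z:[71/3,77/3] -> miss, prune
  N9 x:[43/2,57/2] y:[55/3,76/3] z:[59/3,65/3] -> hit [43/2,65/3] leaf, test {P2(miss), P8(miss)}
  N11 x:[27/2,21] y:[53/3,65/3] z:[24,94/3] -> miss, prune

order=[0, 1, 6, 3, 7, 14, 16, 9, 11]  |boxes|=9  |leaves|=3  hit=P1

== RESULT ==
9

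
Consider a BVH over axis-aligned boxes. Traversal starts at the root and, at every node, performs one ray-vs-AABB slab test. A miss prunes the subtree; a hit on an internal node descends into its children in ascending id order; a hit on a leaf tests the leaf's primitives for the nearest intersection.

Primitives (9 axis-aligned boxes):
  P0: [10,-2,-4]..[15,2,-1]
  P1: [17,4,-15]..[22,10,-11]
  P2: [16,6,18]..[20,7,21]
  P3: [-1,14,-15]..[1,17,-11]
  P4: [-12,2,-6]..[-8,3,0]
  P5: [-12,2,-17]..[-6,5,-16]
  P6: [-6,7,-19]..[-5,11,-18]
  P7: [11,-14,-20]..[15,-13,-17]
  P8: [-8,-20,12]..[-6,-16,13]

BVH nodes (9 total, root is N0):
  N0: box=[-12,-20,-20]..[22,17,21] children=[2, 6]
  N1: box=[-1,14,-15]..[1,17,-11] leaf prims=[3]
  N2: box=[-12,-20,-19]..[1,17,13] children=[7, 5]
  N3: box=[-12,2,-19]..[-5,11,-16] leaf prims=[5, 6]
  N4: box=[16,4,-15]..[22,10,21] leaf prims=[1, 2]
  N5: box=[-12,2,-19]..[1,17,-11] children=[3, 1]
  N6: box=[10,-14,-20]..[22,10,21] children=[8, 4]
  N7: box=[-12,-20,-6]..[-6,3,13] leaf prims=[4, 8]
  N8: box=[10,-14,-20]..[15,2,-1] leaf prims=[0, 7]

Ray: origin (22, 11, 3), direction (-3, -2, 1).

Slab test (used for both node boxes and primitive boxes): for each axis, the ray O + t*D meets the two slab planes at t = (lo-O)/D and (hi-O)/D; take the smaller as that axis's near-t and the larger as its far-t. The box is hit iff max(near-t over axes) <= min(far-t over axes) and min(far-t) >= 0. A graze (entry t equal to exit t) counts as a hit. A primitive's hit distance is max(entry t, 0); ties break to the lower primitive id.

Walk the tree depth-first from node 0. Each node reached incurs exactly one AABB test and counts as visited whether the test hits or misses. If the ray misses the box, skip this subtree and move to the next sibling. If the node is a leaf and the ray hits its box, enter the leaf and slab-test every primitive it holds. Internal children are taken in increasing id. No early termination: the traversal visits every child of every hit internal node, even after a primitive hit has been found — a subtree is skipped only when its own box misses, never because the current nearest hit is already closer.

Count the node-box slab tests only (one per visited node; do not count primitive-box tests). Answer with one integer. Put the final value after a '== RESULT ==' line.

Trace the traversal:
N0 x:[0,34/3] y:[-3,31/2] z:[-23,18] -> hit [0,34/3], descend [2, 6]
  N2 x:[7,34/3] y:[-3,31/2] z:[-22,10] -> hit [7,10], descend [5, 7]
    N5 x:[7,34/3] y:[-3,9/2] z:[-22,-14] -> miss, prune
    N7 x:[28/3,34/3] y:[4,31/2] z:[-9,10] -> hit [28/3,10] leaf, test {P4(miss), P8(miss)}
  N6 x:[0,4] y:[1/2,25/2] z:[-23,18] -> hit [1/2,4], descend [4, 8]
    N4 x:[0,2] y:[1/2,7/2] z:[-18,18] -> hit [1/2,2] leaf, test {P1(miss), P2(miss)}
    N8 x:[7/3,4] y:[9/2,25/2] z:[-23,-4] -> miss, prune

Summary -> nodes [0, 2, 5, 7, 6, 4, 8]; box-tests=7; leaf-entries=2; first=miss

== RESULT ==
7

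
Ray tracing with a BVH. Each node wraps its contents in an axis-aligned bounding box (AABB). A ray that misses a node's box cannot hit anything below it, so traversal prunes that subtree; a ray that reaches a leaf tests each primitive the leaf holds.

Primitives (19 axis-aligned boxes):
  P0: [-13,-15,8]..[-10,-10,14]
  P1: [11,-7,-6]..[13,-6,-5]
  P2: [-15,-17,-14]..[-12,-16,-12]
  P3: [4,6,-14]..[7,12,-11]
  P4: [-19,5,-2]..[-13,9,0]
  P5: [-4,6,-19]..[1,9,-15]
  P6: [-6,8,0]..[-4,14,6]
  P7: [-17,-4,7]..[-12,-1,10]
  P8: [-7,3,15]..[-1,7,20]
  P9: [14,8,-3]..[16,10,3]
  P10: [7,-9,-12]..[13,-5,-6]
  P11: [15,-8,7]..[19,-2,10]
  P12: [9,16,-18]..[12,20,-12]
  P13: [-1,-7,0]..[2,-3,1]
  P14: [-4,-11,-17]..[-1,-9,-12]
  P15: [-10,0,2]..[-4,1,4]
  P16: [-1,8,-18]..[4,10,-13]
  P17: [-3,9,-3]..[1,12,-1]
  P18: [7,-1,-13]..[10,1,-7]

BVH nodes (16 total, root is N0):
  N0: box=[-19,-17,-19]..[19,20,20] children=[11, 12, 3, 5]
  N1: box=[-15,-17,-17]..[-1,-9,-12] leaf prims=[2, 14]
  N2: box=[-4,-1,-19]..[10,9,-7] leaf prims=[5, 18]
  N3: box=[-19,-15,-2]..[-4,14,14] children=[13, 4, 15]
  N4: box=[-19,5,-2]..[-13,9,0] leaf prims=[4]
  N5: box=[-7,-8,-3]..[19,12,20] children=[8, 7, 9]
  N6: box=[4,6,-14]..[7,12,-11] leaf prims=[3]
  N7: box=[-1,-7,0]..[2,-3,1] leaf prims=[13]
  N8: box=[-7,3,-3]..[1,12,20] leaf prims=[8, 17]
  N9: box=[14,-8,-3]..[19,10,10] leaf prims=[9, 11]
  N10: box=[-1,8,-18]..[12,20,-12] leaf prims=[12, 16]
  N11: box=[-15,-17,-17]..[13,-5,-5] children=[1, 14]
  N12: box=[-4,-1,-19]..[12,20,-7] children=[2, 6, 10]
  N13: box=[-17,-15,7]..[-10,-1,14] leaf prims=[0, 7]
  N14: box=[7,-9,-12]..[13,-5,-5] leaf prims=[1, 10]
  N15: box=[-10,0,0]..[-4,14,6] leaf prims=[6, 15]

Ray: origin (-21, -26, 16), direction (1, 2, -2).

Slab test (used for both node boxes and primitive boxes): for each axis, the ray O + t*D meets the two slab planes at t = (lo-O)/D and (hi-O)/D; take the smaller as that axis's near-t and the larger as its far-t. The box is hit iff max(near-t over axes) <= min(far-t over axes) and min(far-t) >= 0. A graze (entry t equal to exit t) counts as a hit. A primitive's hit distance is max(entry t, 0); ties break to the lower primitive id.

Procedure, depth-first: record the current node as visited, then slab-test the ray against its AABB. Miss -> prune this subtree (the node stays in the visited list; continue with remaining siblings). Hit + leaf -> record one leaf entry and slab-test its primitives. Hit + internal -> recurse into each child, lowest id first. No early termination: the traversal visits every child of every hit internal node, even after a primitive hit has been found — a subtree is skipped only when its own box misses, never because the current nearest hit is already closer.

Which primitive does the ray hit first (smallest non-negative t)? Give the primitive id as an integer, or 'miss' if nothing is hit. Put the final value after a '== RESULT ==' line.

Traverse from the root:
N0 x:[2,40] y:[9/2,23] z:[-2,35/2] -> hit [9/2,35/2], descend [3, 5, 11, 12]
  N3 x:[2,17] y:[11/2,20] z:[1,9] -> hit [11/2,9], descend [4, 13, 15]
    N4 x:[2,8] y:[31/2,35/2] z:[8,9] -> miss, prune
    N13 x:[4,11] y:[11/2,25/2] z:[1,9/2] -> miss, prune
    N15 x:[11,17] y:[13,20] z:[5,8] -> miss, prune
  N5 x:[14,40] y:[9,19] z:[-2,19/2] -> miss, prune
  N11 x:[6,34] y:[9/2,21/2] z:[21/2,33/2] -> hit [21/2,21/2], descend [1, 14]
    N1 x:[6,20] y:[9/2,17/2] z:[14,33/2] -> miss, prune
    N14 x:[28,34] y:[17/2,21/2] z:[21/2,14] -> miss, prune
  N12 x:[17,33] y:[25/2,23] z:[23/2,35/2] -> hit [17,35/2], descend [2, 6, 10]
    N2 x:[17,31] y:[25/2,35/2] z:[23/2,35/2] -> hit [17,35/2] leaf, test {P5@t=17, P18(miss)}
    N6 x:[25,28] y:[16,19] z:[27/2,15] -> miss, prune
    N10 x:[20,33] y:[17,23] z:[14,17] -> miss, prune

Summary -> nodes [0, 3, 4, 13, 15, 5, 11, 1, 14, 12, 2, 6, 10]; box-tests=13; leaf-entries=1; first=P5

== RESULT ==
5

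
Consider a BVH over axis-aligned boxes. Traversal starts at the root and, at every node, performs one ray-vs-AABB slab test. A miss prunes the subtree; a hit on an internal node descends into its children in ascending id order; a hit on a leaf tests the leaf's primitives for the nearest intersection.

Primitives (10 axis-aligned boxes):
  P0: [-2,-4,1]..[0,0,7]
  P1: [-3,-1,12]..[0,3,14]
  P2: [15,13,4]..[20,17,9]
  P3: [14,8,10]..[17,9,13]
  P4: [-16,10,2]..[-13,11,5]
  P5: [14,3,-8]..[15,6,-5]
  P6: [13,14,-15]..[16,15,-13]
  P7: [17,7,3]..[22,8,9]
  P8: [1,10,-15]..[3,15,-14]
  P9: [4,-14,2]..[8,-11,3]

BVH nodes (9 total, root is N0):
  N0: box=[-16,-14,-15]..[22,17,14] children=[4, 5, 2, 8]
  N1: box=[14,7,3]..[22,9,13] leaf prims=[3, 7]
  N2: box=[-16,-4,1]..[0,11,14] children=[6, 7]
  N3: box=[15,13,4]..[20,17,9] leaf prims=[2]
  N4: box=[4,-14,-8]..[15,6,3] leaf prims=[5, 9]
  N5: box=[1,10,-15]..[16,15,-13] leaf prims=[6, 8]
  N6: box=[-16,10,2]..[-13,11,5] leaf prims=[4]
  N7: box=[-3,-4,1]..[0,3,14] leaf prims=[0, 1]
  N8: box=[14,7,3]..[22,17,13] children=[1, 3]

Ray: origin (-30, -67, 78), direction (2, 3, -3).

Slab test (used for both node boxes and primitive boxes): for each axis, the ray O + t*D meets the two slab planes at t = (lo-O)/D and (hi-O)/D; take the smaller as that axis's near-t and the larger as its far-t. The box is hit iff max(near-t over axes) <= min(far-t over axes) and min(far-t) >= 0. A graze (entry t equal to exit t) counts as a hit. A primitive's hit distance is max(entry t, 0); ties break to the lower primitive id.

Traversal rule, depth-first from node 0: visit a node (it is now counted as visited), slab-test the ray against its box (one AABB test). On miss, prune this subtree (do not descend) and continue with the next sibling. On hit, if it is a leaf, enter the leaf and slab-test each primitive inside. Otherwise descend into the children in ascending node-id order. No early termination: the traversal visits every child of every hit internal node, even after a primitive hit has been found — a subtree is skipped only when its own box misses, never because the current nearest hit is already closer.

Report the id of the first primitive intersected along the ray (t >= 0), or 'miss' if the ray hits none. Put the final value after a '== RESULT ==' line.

Walk:
N0 x:[7,26] y:[53/3,28] z:[64/3,31] -> hit [64/3,26], descend [2, 4, 5, 8]
  N2 x:[7,15] y:[21,26] z:[64/3,77/3] -> miss, prune
  N4 x:[17,45/2] y:[53/3,73/3] z:[25,86/3] -> miss, prune
  N5 x:[31/2,23] y:[77/3,82/3] z:[91/3,31] -> miss, prune
  N8 x:[22,26] y:[74/3,28] z:[65/3,25] -> hit [74/3,25], descend [1, 3]
    N1 x:[22,26] y:[74/3,76/3] z:[65/3,25] -> hit [74/3,25] leaf, test {P3(miss), P7@t=74/3}
    N3 x:[45/2,25] y:[80/3,28] z:[23,74/3] -> miss, prune

Visited [0, 2, 4, 5, 8, 1, 3]. Tests: 7 box, 1 leaf. Nearest: P7.

== RESULT ==
7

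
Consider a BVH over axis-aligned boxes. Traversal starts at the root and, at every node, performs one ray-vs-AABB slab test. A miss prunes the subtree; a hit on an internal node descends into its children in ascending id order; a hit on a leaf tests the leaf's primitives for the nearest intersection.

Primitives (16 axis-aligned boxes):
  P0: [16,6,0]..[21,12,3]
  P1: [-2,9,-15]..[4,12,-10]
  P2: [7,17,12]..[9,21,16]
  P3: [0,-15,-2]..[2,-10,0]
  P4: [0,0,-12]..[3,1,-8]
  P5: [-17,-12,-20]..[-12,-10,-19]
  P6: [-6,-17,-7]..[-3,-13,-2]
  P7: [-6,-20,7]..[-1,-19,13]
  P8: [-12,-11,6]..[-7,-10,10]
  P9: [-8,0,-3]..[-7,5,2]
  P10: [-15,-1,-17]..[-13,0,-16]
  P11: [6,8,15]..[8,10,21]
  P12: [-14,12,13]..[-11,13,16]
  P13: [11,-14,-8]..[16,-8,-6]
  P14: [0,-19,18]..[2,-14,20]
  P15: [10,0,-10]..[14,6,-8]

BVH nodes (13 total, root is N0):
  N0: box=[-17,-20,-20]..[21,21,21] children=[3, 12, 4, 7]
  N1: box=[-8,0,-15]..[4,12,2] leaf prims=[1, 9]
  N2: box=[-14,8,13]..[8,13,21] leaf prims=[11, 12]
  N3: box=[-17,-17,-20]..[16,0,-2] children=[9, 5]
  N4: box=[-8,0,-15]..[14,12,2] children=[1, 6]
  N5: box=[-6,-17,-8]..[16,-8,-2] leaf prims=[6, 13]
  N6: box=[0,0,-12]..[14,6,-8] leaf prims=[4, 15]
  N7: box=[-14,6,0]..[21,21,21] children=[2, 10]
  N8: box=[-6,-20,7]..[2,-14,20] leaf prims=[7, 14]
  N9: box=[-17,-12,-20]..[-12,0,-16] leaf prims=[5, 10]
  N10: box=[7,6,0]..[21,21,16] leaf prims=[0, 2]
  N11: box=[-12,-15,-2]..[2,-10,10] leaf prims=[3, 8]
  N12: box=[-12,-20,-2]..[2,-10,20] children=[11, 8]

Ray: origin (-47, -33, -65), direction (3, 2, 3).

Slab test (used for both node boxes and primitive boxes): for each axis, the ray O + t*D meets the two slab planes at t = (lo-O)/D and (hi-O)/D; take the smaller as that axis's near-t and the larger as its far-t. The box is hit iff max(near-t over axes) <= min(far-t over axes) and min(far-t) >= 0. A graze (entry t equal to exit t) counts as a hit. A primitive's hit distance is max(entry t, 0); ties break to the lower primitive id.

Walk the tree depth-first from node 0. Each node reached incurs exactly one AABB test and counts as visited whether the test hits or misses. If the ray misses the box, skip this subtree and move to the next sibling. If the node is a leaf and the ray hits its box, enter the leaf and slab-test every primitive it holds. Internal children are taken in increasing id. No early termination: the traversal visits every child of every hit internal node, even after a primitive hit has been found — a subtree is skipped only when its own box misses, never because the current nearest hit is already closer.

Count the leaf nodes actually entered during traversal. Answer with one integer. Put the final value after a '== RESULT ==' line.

Walk:
N0 x:[10,68/3] y:[13/2,27] z:[15,86/3] -> hit [15,68/3], descend [3, 4, 7, 12]
  N3 x:[10,21] y:[8,33/2] z:[15,21] -> hit [15,33/2], descend [5, 9]
    N5 x:[41/3,21] y:[8,25/2] z:[19,21] -> miss, prune
    N9 x:[10,35/3] y:[21/2,33/2] z:[15,49/3] -> miss, prune
  N4 x:[13,61/3] y:[33/2,45/2] z:[50/3,67/3] -> hit [50/3,61/3], descend [1, 6]
    N1 x:[13,17] y:[33/2,45/2] z:[50/3,67/3] -> hit [50/3,17] leaf, test {P1(miss), P9(miss)}
    N6 x:[47/3,61/3] y:[33/2,39/2] z:[53/3,19] -> hit [53/3,19] leaf, test {P4(miss), P15@t=19}
  N7 x:[11,68/3] y:[39/2,27] z:[65/3,86/3] -> hit [65/3,68/3], descend [2, 10]
    N2 x:[11,55/3] y:[41/2,23] z:[26,86/3] -> miss, prune
    N10 x:[18,68/3] y:[39/2,27] z:[65/3,27] -> hit [65/3,68/3] leaf, test {P0@t=65/3, P2(miss)}
  N12 x:[35/3,49/3] y:[13/2,23/2] z:[21,85/3] -> miss, prune

order=[0, 3, 5, 9, 4, 1, 6, 7, 2, 10, 12]  |boxes|=11  |leaves|=3  hit=P15

== RESULT ==
3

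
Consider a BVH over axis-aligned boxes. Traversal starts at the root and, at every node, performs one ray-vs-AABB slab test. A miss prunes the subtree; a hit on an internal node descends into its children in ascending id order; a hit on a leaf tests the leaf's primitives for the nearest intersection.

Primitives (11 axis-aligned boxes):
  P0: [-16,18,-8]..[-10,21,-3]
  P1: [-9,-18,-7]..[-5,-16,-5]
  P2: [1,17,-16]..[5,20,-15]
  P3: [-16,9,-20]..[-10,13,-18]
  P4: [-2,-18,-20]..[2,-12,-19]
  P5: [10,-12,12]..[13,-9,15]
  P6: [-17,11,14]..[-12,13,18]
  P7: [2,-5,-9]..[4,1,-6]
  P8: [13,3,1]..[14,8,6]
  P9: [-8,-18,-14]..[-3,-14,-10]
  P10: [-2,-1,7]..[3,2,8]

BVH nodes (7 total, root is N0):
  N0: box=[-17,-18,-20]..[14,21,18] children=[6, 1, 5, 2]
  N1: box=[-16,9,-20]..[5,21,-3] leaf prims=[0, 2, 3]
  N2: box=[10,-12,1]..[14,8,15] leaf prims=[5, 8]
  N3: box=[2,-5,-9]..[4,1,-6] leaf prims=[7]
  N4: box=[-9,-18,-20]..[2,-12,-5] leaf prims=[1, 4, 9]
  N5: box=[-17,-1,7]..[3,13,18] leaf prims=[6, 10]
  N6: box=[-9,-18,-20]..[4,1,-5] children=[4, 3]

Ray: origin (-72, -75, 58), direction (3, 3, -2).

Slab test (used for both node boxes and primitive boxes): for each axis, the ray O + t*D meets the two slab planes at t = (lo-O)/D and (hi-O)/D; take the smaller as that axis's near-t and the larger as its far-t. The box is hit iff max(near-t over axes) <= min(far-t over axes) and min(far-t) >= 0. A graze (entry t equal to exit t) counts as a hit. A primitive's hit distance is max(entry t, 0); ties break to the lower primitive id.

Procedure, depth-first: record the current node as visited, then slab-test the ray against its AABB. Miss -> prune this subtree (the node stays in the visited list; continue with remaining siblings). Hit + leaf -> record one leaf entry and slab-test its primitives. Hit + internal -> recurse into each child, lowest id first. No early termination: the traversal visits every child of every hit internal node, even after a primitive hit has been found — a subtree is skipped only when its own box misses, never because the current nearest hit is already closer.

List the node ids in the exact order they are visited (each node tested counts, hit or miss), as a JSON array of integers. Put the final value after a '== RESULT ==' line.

Walk:
N0 x:[55/3,86/3] y:[19,32] z:[20,39] -> hit [20,86/3], descend [1, 2, 5, 6]
  N1 x:[56/3,77/3] y:[28,32] z:[61/2,39] -> miss, prune
  N2 x:[82/3,86/3] y:[21,83/3] z:[43/2,57/2] -> hit [82/3,83/3] leaf, test {P5(miss), P8(miss)}
  N5 x:[55/3,25] y:[74/3,88/3] z:[20,51/2] -> hit [74/3,25] leaf, test {P6(miss), P10@t=25}
  N6 x:[21,76/3] y:[19,76/3] z:[63/2,39] -> miss, prune

Summary -> nodes [0, 1, 2, 5, 6]; box-tests=5; leaf-entries=2; first=P10

== RESULT ==
[0, 1, 2, 5, 6]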